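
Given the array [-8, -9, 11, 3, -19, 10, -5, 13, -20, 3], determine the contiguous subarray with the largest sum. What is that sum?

Using Kadane's algorithm on [-8, -9, 11, 3, -19, 10, -5, 13, -20, 3]:

Scanning through the array:
Position 1 (value -9): max_ending_here = -9, max_so_far = -8
Position 2 (value 11): max_ending_here = 11, max_so_far = 11
Position 3 (value 3): max_ending_here = 14, max_so_far = 14
Position 4 (value -19): max_ending_here = -5, max_so_far = 14
Position 5 (value 10): max_ending_here = 10, max_so_far = 14
Position 6 (value -5): max_ending_here = 5, max_so_far = 14
Position 7 (value 13): max_ending_here = 18, max_so_far = 18
Position 8 (value -20): max_ending_here = -2, max_so_far = 18
Position 9 (value 3): max_ending_here = 3, max_so_far = 18

Maximum subarray: [10, -5, 13]
Maximum sum: 18

The maximum subarray is [10, -5, 13] with sum 18. This subarray runs from index 5 to index 7.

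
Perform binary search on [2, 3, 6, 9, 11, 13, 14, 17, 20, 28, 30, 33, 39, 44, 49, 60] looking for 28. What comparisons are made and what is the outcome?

Binary search for 28 in [2, 3, 6, 9, 11, 13, 14, 17, 20, 28, 30, 33, 39, 44, 49, 60]:

lo=0, hi=15, mid=7, arr[mid]=17 -> 17 < 28, search right half
lo=8, hi=15, mid=11, arr[mid]=33 -> 33 > 28, search left half
lo=8, hi=10, mid=9, arr[mid]=28 -> Found target at index 9!

Binary search finds 28 at index 9 after 3 comparisons. The search repeatedly halves the search space by comparing with the middle element.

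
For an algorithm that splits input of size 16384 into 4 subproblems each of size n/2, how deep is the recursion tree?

For divide and conquer with division factor 2:

Problem sizes at each level:
Level 0: 16384
Level 1: 8192
Level 2: 4096
Level 3: 2048
Level 4: 1024
Level 5: 512
Level 6: 256
Level 7: 128
Level 8: 64
Level 9: 32
Level 10: 16
Level 11: 8
Level 12: 4
Level 13: 2
Level 14: 1

The root is level 0 and the size-1 base case is level 14 (the tree spans levels 0 through 14, i.e. 15 levels counting the root), so the depth is the number of divisions: log_2(16384) = 14

The recursion tree depth is log_2(16384) = 14. At each level, the problem size is divided by 2, so it takes 14 divisions to reduce to a base case of size 1. The algorithm makes 4 recursive calls at each level.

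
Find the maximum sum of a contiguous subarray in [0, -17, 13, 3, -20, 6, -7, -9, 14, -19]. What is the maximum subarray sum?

Using Kadane's algorithm on [0, -17, 13, 3, -20, 6, -7, -9, 14, -19]:

Scanning through the array:
Position 1 (value -17): max_ending_here = -17, max_so_far = 0
Position 2 (value 13): max_ending_here = 13, max_so_far = 13
Position 3 (value 3): max_ending_here = 16, max_so_far = 16
Position 4 (value -20): max_ending_here = -4, max_so_far = 16
Position 5 (value 6): max_ending_here = 6, max_so_far = 16
Position 6 (value -7): max_ending_here = -1, max_so_far = 16
Position 7 (value -9): max_ending_here = -9, max_so_far = 16
Position 8 (value 14): max_ending_here = 14, max_so_far = 16
Position 9 (value -19): max_ending_here = -5, max_so_far = 16

Maximum subarray: [13, 3]
Maximum sum: 16

The maximum subarray is [13, 3] with sum 16. This subarray runs from index 2 to index 3.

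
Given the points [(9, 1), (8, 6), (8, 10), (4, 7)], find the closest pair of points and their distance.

Computing all pairwise distances among 4 points:

d((9, 1), (8, 6)) = 5.099
d((9, 1), (8, 10)) = 9.0554
d((9, 1), (4, 7)) = 7.8102
d((8, 6), (8, 10)) = 4.0 <-- minimum
d((8, 6), (4, 7)) = 4.1231
d((8, 10), (4, 7)) = 5.0

Closest pair: (8, 6) and (8, 10) with distance 4.0

The closest pair is (8, 6) and (8, 10) with Euclidean distance 4.0. For 4 points, brute-force pairwise comparison is shown above. For large n, the divide-and-conquer algorithm (sort by x, recurse on halves, check the dividing strip) achieves O(n log n).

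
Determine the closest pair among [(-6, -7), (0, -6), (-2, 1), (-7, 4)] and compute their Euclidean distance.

Computing all pairwise distances among 4 points:

d((-6, -7), (0, -6)) = 6.0828
d((-6, -7), (-2, 1)) = 8.9443
d((-6, -7), (-7, 4)) = 11.0454
d((0, -6), (-2, 1)) = 7.2801
d((0, -6), (-7, 4)) = 12.2066
d((-2, 1), (-7, 4)) = 5.831 <-- minimum

Closest pair: (-2, 1) and (-7, 4) with distance 5.831

The closest pair is (-2, 1) and (-7, 4) with Euclidean distance 5.831. For 4 points, brute-force pairwise comparison is shown above. For large n, the divide-and-conquer algorithm (sort by x, recurse on halves, check the dividing strip) achieves O(n log n).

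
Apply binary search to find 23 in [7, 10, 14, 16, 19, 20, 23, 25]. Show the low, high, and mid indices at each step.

Binary search for 23 in [7, 10, 14, 16, 19, 20, 23, 25]:

lo=0, hi=7, mid=3, arr[mid]=16 -> 16 < 23, search right half
lo=4, hi=7, mid=5, arr[mid]=20 -> 20 < 23, search right half
lo=6, hi=7, mid=6, arr[mid]=23 -> Found target at index 6!

Binary search finds 23 at index 6 after 3 comparisons. The search repeatedly halves the search space by comparing with the middle element.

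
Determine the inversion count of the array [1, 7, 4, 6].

Finding inversions in [1, 7, 4, 6]:

(1, 2): arr[1]=7 > arr[2]=4
(1, 3): arr[1]=7 > arr[3]=6

Total inversions: 2

The array has 2 inversion(s): (1,2), (1,3). Each pair (i,j) satisfies i < j and arr[i] > arr[j].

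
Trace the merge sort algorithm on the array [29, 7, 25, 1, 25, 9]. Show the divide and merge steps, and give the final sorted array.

Merge sort trace:

Split: [29, 7, 25, 1, 25, 9] -> [29, 7, 25] and [1, 25, 9]
  Split: [29, 7, 25] -> [29] and [7, 25]
    Split: [7, 25] -> [7] and [25]
    Merge: [7] + [25] -> [7, 25]
  Merge: [29] + [7, 25] -> [7, 25, 29]
  Split: [1, 25, 9] -> [1] and [25, 9]
    Split: [25, 9] -> [25] and [9]
    Merge: [25] + [9] -> [9, 25]
  Merge: [1] + [9, 25] -> [1, 9, 25]
Merge: [7, 25, 29] + [1, 9, 25] -> [1, 7, 9, 25, 25, 29]

Final sorted array: [1, 7, 9, 25, 25, 29]

The merge sort proceeds by recursively splitting the array and merging sorted halves.
After all merges, the sorted array is [1, 7, 9, 25, 25, 29].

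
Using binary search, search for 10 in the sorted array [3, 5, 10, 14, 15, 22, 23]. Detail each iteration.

Binary search for 10 in [3, 5, 10, 14, 15, 22, 23]:

lo=0, hi=6, mid=3, arr[mid]=14 -> 14 > 10, search left half
lo=0, hi=2, mid=1, arr[mid]=5 -> 5 < 10, search right half
lo=2, hi=2, mid=2, arr[mid]=10 -> Found target at index 2!

Binary search finds 10 at index 2 after 3 comparisons. The search repeatedly halves the search space by comparing with the middle element.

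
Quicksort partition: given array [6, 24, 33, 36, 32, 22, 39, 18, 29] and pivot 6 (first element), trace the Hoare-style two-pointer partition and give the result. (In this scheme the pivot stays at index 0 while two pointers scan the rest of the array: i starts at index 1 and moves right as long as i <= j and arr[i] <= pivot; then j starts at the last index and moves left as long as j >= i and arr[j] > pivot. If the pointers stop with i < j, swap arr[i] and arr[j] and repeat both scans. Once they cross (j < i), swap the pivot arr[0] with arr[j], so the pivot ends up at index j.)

Hoare-style two-pointer partition with pivot = 6:

Initial array: [6, 24, 33, 36, 32, 22, 39, 18, 29]

Pointers start at i = 1, j = 8.
i ends at 1, j ends at 0: the pointers have crossed (j < i), so scanning stops.

j = 0, so swapping arr[0] with arr[j] leaves the pivot at position 0: [6, 24, 33, 36, 32, 22, 39, 18, 29]
Pivot position: 0

After partitioning with pivot 6, the array becomes [6, 24, 33, 36, 32, 22, 39, 18, 29]. The pivot is placed at index 0. All elements to the left of the pivot are <= 6, and all elements to the right are > 6.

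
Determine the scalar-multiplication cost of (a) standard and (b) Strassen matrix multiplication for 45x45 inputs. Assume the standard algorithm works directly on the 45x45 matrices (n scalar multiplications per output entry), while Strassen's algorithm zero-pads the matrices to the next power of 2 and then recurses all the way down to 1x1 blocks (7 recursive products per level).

Matrix multiplication for 45x45 matrices:

Strassen's algorithm requires power-of-2 dimensions. Pad 45x45 to 64x64 (next power of 2).

Standard algorithm: 45^3 = 91125 multiplications
Strassen's algorithm: 7^(log2(64)) = 7^6 = 117649 multiplications
Difference: 91125 - 117649 = -26524 (Strassen uses MORE here due to padding overhead — for small or just-over-power-of-2 n, padding can outweigh the per-level savings)

Standard: 91125 multiplications (45^3). Strassen: 117649 multiplications (7^6, after padding to 64x64). Strassen reduces 8 recursive multiplications to 7 at each level.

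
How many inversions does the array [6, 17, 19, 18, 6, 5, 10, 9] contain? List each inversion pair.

Finding inversions in [6, 17, 19, 18, 6, 5, 10, 9]:

(0, 5): arr[0]=6 > arr[5]=5
(1, 4): arr[1]=17 > arr[4]=6
(1, 5): arr[1]=17 > arr[5]=5
(1, 6): arr[1]=17 > arr[6]=10
(1, 7): arr[1]=17 > arr[7]=9
(2, 3): arr[2]=19 > arr[3]=18
(2, 4): arr[2]=19 > arr[4]=6
(2, 5): arr[2]=19 > arr[5]=5
(2, 6): arr[2]=19 > arr[6]=10
(2, 7): arr[2]=19 > arr[7]=9
(3, 4): arr[3]=18 > arr[4]=6
(3, 5): arr[3]=18 > arr[5]=5
(3, 6): arr[3]=18 > arr[6]=10
(3, 7): arr[3]=18 > arr[7]=9
(4, 5): arr[4]=6 > arr[5]=5
(6, 7): arr[6]=10 > arr[7]=9

Total inversions: 16

The array has 16 inversion(s): (0,5), (1,4), (1,5), (1,6), (1,7), (2,3), (2,4), (2,5), (2,6), (2,7), (3,4), (3,5), (3,6), (3,7), (4,5), (6,7). Each pair (i,j) satisfies i < j and arr[i] > arr[j].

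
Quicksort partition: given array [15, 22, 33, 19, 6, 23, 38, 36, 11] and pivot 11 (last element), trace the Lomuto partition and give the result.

Lomuto partition with pivot = 11:

Initial array: [15, 22, 33, 19, 6, 23, 38, 36, 11]

arr[0]=15 > 11: no swap
arr[1]=22 > 11: no swap
arr[2]=33 > 11: no swap
arr[3]=19 > 11: no swap
arr[4]=6 <= 11: swap with position 0, array becomes [6, 22, 33, 19, 15, 23, 38, 36, 11]
arr[5]=23 > 11: no swap
arr[6]=38 > 11: no swap
arr[7]=36 > 11: no swap

Place pivot at position 1: [6, 11, 33, 19, 15, 23, 38, 36, 22]
Pivot position: 1

After partitioning with pivot 11, the array becomes [6, 11, 33, 19, 15, 23, 38, 36, 22]. The pivot is placed at index 1. All elements to the left of the pivot are <= 11, and all elements to the right are > 11.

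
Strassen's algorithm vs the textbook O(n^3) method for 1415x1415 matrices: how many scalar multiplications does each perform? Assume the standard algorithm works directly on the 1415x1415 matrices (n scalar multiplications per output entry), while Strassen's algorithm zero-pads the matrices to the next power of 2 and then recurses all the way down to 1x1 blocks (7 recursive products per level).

Matrix multiplication for 1415x1415 matrices:

Strassen's algorithm requires power-of-2 dimensions. Pad 1415x1415 to 2048x2048 (next power of 2).

Standard algorithm: 1415^3 = 2833148375 multiplications
Strassen's algorithm: 7^(log2(2048)) = 7^11 = 1977326743 multiplications
Savings: 2833148375 - 1977326743 = 855821632 multiplications

Standard: 2833148375 multiplications (1415^3). Strassen: 1977326743 multiplications (7^11, after padding to 2048x2048). Strassen reduces 8 recursive multiplications to 7 at each level.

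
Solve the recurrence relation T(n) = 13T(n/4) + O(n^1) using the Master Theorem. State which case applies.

Master Theorem for T(n) = 13T(n/4) + O(n^1):

a = 13, b = 4, c = 1
log_b(a) = log_4(13) = 1.8502

Case 1: c = 1 < log_4(13) = 1.8502
T(n) = O(n^(log_4 13))

For T(n) = 13T(n/4) + O(n^1): log_4(13) = 1.8502. This is Case 1 of the Master Theorem (c < log_b(a), work dominated by leaves), giving O(n^(log_4 13)).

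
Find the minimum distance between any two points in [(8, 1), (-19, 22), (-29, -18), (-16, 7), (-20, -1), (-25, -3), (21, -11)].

Computing all pairwise distances among 7 points:

d((8, 1), (-19, 22)) = 34.2053
d((8, 1), (-29, -18)) = 41.5933
d((8, 1), (-16, 7)) = 24.7386
d((8, 1), (-20, -1)) = 28.0713
d((8, 1), (-25, -3)) = 33.2415
d((8, 1), (21, -11)) = 17.6918
d((-19, 22), (-29, -18)) = 41.2311
d((-19, 22), (-16, 7)) = 15.2971
d((-19, 22), (-20, -1)) = 23.0217
d((-19, 22), (-25, -3)) = 25.7099
d((-19, 22), (21, -11)) = 51.8556
d((-29, -18), (-16, 7)) = 28.178
d((-29, -18), (-20, -1)) = 19.2354
d((-29, -18), (-25, -3)) = 15.5242
d((-29, -18), (21, -11)) = 50.4876
d((-16, 7), (-20, -1)) = 8.9443
d((-16, 7), (-25, -3)) = 13.4536
d((-16, 7), (21, -11)) = 41.1461
d((-20, -1), (-25, -3)) = 5.3852 <-- minimum
d((-20, -1), (21, -11)) = 42.2019
d((-25, -3), (21, -11)) = 46.6905

Closest pair: (-20, -1) and (-25, -3) with distance 5.3852

The closest pair is (-20, -1) and (-25, -3) with Euclidean distance 5.3852. For 7 points, brute-force pairwise comparison is shown above. For large n, the divide-and-conquer algorithm (sort by x, recurse on halves, check the dividing strip) achieves O(n log n).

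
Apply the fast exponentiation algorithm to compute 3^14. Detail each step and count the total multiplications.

Computing 3^14 by squaring (build up from 3^1; each line after the first costs one multiplication):

3^1 = 3
3^2 = (3^1)^2 = 3^2 = 9
3^3 = 3 * 3^2 = 3 * 9 = 27
3^6 = (3^3)^2 = 27^2 = 729
3^7 = 3 * 3^6 = 3 * 729 = 2187
3^14 = (3^7)^2 = 2187^2 = 4782969

Result: 4782969
Multiplications needed: 5 (5 lines after 3^1)

3^14 = 4782969. Using exponentiation by squaring, this requires 5 multiplications. The key idea: if the exponent is even, square the half-power; if odd, multiply by the base once.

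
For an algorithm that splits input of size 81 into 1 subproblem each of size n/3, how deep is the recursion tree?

For divide and conquer with division factor 3:

Problem sizes at each level:
Level 0: 81
Level 1: 27
Level 2: 9
Level 3: 3
Level 4: 1

The root is level 0 and the size-1 base case is level 4 (the tree spans levels 0 through 4, i.e. 5 levels counting the root), so the depth is the number of divisions: log_3(81) = 4

The recursion tree depth is log_3(81) = 4. At each level, the problem size is divided by 3, so it takes 4 divisions to reduce to a base case of size 1. The algorithm makes 1 recursive call at each level.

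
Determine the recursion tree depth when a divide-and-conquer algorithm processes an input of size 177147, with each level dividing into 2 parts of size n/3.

For divide and conquer with division factor 3:

Problem sizes at each level:
Level 0: 177147
Level 1: 59049
Level 2: 19683
Level 3: 6561
Level 4: 2187
Level 5: 729
Level 6: 243
Level 7: 81
Level 8: 27
Level 9: 9
Level 10: 3
Level 11: 1

The root is level 0 and the size-1 base case is level 11 (the tree spans levels 0 through 11, i.e. 12 levels counting the root), so the depth is the number of divisions: log_3(177147) = 11

The recursion tree depth is log_3(177147) = 11. At each level, the problem size is divided by 3, so it takes 11 divisions to reduce to a base case of size 1. The algorithm makes 2 recursive calls at each level.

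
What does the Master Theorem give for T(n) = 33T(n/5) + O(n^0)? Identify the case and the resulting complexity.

Master Theorem for T(n) = 33T(n/5) + O(n^0):

a = 33, b = 5, c = 0
log_b(a) = log_5(33) = 2.1725

Case 1: c = 0 < log_5(33) = 2.1725
T(n) = O(n^(log_5 33))

For T(n) = 33T(n/5) + O(n^0): log_5(33) = 2.1725. This is Case 1 of the Master Theorem (c < log_b(a), work dominated by leaves), giving O(n^(log_5 33)).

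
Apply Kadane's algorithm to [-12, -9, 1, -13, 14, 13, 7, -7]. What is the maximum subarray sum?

Using Kadane's algorithm on [-12, -9, 1, -13, 14, 13, 7, -7]:

Scanning through the array:
Position 1 (value -9): max_ending_here = -9, max_so_far = -9
Position 2 (value 1): max_ending_here = 1, max_so_far = 1
Position 3 (value -13): max_ending_here = -12, max_so_far = 1
Position 4 (value 14): max_ending_here = 14, max_so_far = 14
Position 5 (value 13): max_ending_here = 27, max_so_far = 27
Position 6 (value 7): max_ending_here = 34, max_so_far = 34
Position 7 (value -7): max_ending_here = 27, max_so_far = 34

Maximum subarray: [14, 13, 7]
Maximum sum: 34

The maximum subarray is [14, 13, 7] with sum 34. This subarray runs from index 4 to index 6.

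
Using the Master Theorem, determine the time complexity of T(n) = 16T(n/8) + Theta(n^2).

Master Theorem for T(n) = 16T(n/8) + O(n^2):

a = 16, b = 8, c = 2
log_b(a) = log_8(16) = 1.3333

Case 3: c = 2 > log_8(16) = 1.3333
T(n) = O(n^2) = O(n^2)

For T(n) = 16T(n/8) + O(n^2): log_8(16) = 1.3333. This is Case 3 of the Master Theorem (c > log_b(a), work dominated by root), giving O(n^2).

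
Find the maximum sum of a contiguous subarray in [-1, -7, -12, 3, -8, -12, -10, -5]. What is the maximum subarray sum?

Using Kadane's algorithm on [-1, -7, -12, 3, -8, -12, -10, -5]:

Scanning through the array:
Position 1 (value -7): max_ending_here = -7, max_so_far = -1
Position 2 (value -12): max_ending_here = -12, max_so_far = -1
Position 3 (value 3): max_ending_here = 3, max_so_far = 3
Position 4 (value -8): max_ending_here = -5, max_so_far = 3
Position 5 (value -12): max_ending_here = -12, max_so_far = 3
Position 6 (value -10): max_ending_here = -10, max_so_far = 3
Position 7 (value -5): max_ending_here = -5, max_so_far = 3

Maximum subarray: [3]
Maximum sum: 3

The maximum subarray is [3] with sum 3. This subarray runs from index 3 to index 3.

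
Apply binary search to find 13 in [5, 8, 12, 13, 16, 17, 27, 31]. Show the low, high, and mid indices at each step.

Binary search for 13 in [5, 8, 12, 13, 16, 17, 27, 31]:

lo=0, hi=7, mid=3, arr[mid]=13 -> Found target at index 3!

Binary search finds 13 at index 3 after 1 comparisons. The search repeatedly halves the search space by comparing with the middle element.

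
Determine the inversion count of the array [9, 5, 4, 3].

Finding inversions in [9, 5, 4, 3]:

(0, 1): arr[0]=9 > arr[1]=5
(0, 2): arr[0]=9 > arr[2]=4
(0, 3): arr[0]=9 > arr[3]=3
(1, 2): arr[1]=5 > arr[2]=4
(1, 3): arr[1]=5 > arr[3]=3
(2, 3): arr[2]=4 > arr[3]=3

Total inversions: 6

The array has 6 inversion(s): (0,1), (0,2), (0,3), (1,2), (1,3), (2,3). Each pair (i,j) satisfies i < j and arr[i] > arr[j].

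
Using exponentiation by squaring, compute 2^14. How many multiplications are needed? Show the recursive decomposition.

Computing 2^14 by squaring (build up from 2^1; each line after the first costs one multiplication):

2^1 = 2
2^2 = (2^1)^2 = 2^2 = 4
2^3 = 2 * 2^2 = 2 * 4 = 8
2^6 = (2^3)^2 = 8^2 = 64
2^7 = 2 * 2^6 = 2 * 64 = 128
2^14 = (2^7)^2 = 128^2 = 16384

Result: 16384
Multiplications needed: 5 (5 lines after 2^1)

2^14 = 16384. Using exponentiation by squaring, this requires 5 multiplications. The key idea: if the exponent is even, square the half-power; if odd, multiply by the base once.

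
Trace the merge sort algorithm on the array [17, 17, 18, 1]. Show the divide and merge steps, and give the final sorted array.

Merge sort trace:

Split: [17, 17, 18, 1] -> [17, 17] and [18, 1]
  Split: [17, 17] -> [17] and [17]
  Merge: [17] + [17] -> [17, 17]
  Split: [18, 1] -> [18] and [1]
  Merge: [18] + [1] -> [1, 18]
Merge: [17, 17] + [1, 18] -> [1, 17, 17, 18]

Final sorted array: [1, 17, 17, 18]

The merge sort proceeds by recursively splitting the array and merging sorted halves.
After all merges, the sorted array is [1, 17, 17, 18].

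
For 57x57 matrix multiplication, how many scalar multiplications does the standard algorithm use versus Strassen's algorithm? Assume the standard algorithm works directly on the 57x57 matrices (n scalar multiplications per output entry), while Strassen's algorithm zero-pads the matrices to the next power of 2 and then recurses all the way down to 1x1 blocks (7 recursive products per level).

Matrix multiplication for 57x57 matrices:

Strassen's algorithm requires power-of-2 dimensions. Pad 57x57 to 64x64 (next power of 2).

Standard algorithm: 57^3 = 185193 multiplications
Strassen's algorithm: 7^(log2(64)) = 7^6 = 117649 multiplications
Savings: 185193 - 117649 = 67544 multiplications

Standard: 185193 multiplications (57^3). Strassen: 117649 multiplications (7^6, after padding to 64x64). Strassen reduces 8 recursive multiplications to 7 at each level.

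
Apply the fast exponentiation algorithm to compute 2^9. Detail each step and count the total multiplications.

Computing 2^9 by squaring (build up from 2^1; each line after the first costs one multiplication):

2^1 = 2
2^2 = (2^1)^2 = 2^2 = 4
2^4 = (2^2)^2 = 4^2 = 16
2^8 = (2^4)^2 = 16^2 = 256
2^9 = 2 * 2^8 = 2 * 256 = 512

Result: 512
Multiplications needed: 4 (4 lines after 2^1)

2^9 = 512. Using exponentiation by squaring, this requires 4 multiplications. The key idea: if the exponent is even, square the half-power; if odd, multiply by the base once.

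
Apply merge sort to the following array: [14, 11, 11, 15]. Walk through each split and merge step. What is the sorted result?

Merge sort trace:

Split: [14, 11, 11, 15] -> [14, 11] and [11, 15]
  Split: [14, 11] -> [14] and [11]
  Merge: [14] + [11] -> [11, 14]
  Split: [11, 15] -> [11] and [15]
  Merge: [11] + [15] -> [11, 15]
Merge: [11, 14] + [11, 15] -> [11, 11, 14, 15]

Final sorted array: [11, 11, 14, 15]

The merge sort proceeds by recursively splitting the array and merging sorted halves.
After all merges, the sorted array is [11, 11, 14, 15].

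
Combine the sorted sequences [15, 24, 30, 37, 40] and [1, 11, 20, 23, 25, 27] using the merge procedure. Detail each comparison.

Merging process:

Compare 15 vs 1: take 1 from right. Merged: [1]
Compare 15 vs 11: take 11 from right. Merged: [1, 11]
Compare 15 vs 20: take 15 from left. Merged: [1, 11, 15]
Compare 24 vs 20: take 20 from right. Merged: [1, 11, 15, 20]
Compare 24 vs 23: take 23 from right. Merged: [1, 11, 15, 20, 23]
Compare 24 vs 25: take 24 from left. Merged: [1, 11, 15, 20, 23, 24]
Compare 30 vs 25: take 25 from right. Merged: [1, 11, 15, 20, 23, 24, 25]
Compare 30 vs 27: take 27 from right. Merged: [1, 11, 15, 20, 23, 24, 25, 27]
Append remaining from left: [30, 37, 40]. Merged: [1, 11, 15, 20, 23, 24, 25, 27, 30, 37, 40]

Final merged array: [1, 11, 15, 20, 23, 24, 25, 27, 30, 37, 40]
Total comparisons: 8

The merged array is [1, 11, 15, 20, 23, 24, 25, 27, 30, 37, 40], requiring 8 comparisons. The merge step runs in O(n) time where n is the total number of elements.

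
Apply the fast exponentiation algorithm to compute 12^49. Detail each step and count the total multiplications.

Computing 12^49 by squaring (build up from 12^1; each line after the first costs one multiplication):

12^1 = 12
12^2 = (12^1)^2 = 12^2 = 144
12^3 = 12 * 12^2 = 12 * 144 = 1728
12^6 = (12^3)^2 = 1728^2 = 2985984
12^12 = (12^6)^2 = 2985984^2 = 8916100448256
12^24 = (12^12)^2 = 8916100448256^2 = 79496847203390844133441536
12^48 = (12^24)^2 = 79496847203390844133441536^2 = 6319748715279270675921934218987893281199411530039296
12^49 = 12 * 12^48 = 12 * 6319748715279270675921934218987893281199411530039296 = 75836984583351248111063210627854719374392938360471552

Result: 75836984583351248111063210627854719374392938360471552
Multiplications needed: 7 (7 lines after 12^1)

12^49 = 75836984583351248111063210627854719374392938360471552. Using exponentiation by squaring, this requires 7 multiplications. The key idea: if the exponent is even, square the half-power; if odd, multiply by the base once.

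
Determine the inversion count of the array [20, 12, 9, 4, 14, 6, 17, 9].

Finding inversions in [20, 12, 9, 4, 14, 6, 17, 9]:

(0, 1): arr[0]=20 > arr[1]=12
(0, 2): arr[0]=20 > arr[2]=9
(0, 3): arr[0]=20 > arr[3]=4
(0, 4): arr[0]=20 > arr[4]=14
(0, 5): arr[0]=20 > arr[5]=6
(0, 6): arr[0]=20 > arr[6]=17
(0, 7): arr[0]=20 > arr[7]=9
(1, 2): arr[1]=12 > arr[2]=9
(1, 3): arr[1]=12 > arr[3]=4
(1, 5): arr[1]=12 > arr[5]=6
(1, 7): arr[1]=12 > arr[7]=9
(2, 3): arr[2]=9 > arr[3]=4
(2, 5): arr[2]=9 > arr[5]=6
(4, 5): arr[4]=14 > arr[5]=6
(4, 7): arr[4]=14 > arr[7]=9
(6, 7): arr[6]=17 > arr[7]=9

Total inversions: 16

The array has 16 inversion(s): (0,1), (0,2), (0,3), (0,4), (0,5), (0,6), (0,7), (1,2), (1,3), (1,5), (1,7), (2,3), (2,5), (4,5), (4,7), (6,7). Each pair (i,j) satisfies i < j and arr[i] > arr[j].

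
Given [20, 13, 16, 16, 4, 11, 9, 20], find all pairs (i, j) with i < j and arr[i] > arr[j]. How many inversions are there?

Finding inversions in [20, 13, 16, 16, 4, 11, 9, 20]:

(0, 1): arr[0]=20 > arr[1]=13
(0, 2): arr[0]=20 > arr[2]=16
(0, 3): arr[0]=20 > arr[3]=16
(0, 4): arr[0]=20 > arr[4]=4
(0, 5): arr[0]=20 > arr[5]=11
(0, 6): arr[0]=20 > arr[6]=9
(1, 4): arr[1]=13 > arr[4]=4
(1, 5): arr[1]=13 > arr[5]=11
(1, 6): arr[1]=13 > arr[6]=9
(2, 4): arr[2]=16 > arr[4]=4
(2, 5): arr[2]=16 > arr[5]=11
(2, 6): arr[2]=16 > arr[6]=9
(3, 4): arr[3]=16 > arr[4]=4
(3, 5): arr[3]=16 > arr[5]=11
(3, 6): arr[3]=16 > arr[6]=9
(5, 6): arr[5]=11 > arr[6]=9

Total inversions: 16

The array has 16 inversion(s): (0,1), (0,2), (0,3), (0,4), (0,5), (0,6), (1,4), (1,5), (1,6), (2,4), (2,5), (2,6), (3,4), (3,5), (3,6), (5,6). Each pair (i,j) satisfies i < j and arr[i] > arr[j].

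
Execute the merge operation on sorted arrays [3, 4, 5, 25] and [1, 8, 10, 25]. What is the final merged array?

Merging process:

Compare 3 vs 1: take 1 from right. Merged: [1]
Compare 3 vs 8: take 3 from left. Merged: [1, 3]
Compare 4 vs 8: take 4 from left. Merged: [1, 3, 4]
Compare 5 vs 8: take 5 from left. Merged: [1, 3, 4, 5]
Compare 25 vs 8: take 8 from right. Merged: [1, 3, 4, 5, 8]
Compare 25 vs 10: take 10 from right. Merged: [1, 3, 4, 5, 8, 10]
Compare 25 vs 25: take 25 from left. Merged: [1, 3, 4, 5, 8, 10, 25]
Append remaining from right: [25]. Merged: [1, 3, 4, 5, 8, 10, 25, 25]

Final merged array: [1, 3, 4, 5, 8, 10, 25, 25]
Total comparisons: 7

The merged array is [1, 3, 4, 5, 8, 10, 25, 25], requiring 7 comparisons. The merge step runs in O(n) time where n is the total number of elements.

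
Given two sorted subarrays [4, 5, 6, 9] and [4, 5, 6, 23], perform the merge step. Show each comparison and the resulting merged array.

Merging process:

Compare 4 vs 4: take 4 from left. Merged: [4]
Compare 5 vs 4: take 4 from right. Merged: [4, 4]
Compare 5 vs 5: take 5 from left. Merged: [4, 4, 5]
Compare 6 vs 5: take 5 from right. Merged: [4, 4, 5, 5]
Compare 6 vs 6: take 6 from left. Merged: [4, 4, 5, 5, 6]
Compare 9 vs 6: take 6 from right. Merged: [4, 4, 5, 5, 6, 6]
Compare 9 vs 23: take 9 from left. Merged: [4, 4, 5, 5, 6, 6, 9]
Append remaining from right: [23]. Merged: [4, 4, 5, 5, 6, 6, 9, 23]

Final merged array: [4, 4, 5, 5, 6, 6, 9, 23]
Total comparisons: 7

The merged array is [4, 4, 5, 5, 6, 6, 9, 23], requiring 7 comparisons. The merge step runs in O(n) time where n is the total number of elements.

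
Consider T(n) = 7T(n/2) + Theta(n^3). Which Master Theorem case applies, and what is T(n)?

Master Theorem for T(n) = 7T(n/2) + O(n^3):

a = 7, b = 2, c = 3
log_b(a) = log_2(7) = 2.8074

Case 3: c = 3 > log_2(7) = 2.8074
T(n) = O(n^3) = O(n^3)

For T(n) = 7T(n/2) + O(n^3): log_2(7) = 2.8074. This is Case 3 of the Master Theorem (c > log_b(a), work dominated by root), giving O(n^3).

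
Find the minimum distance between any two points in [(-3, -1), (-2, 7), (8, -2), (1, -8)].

Computing all pairwise distances among 4 points:

d((-3, -1), (-2, 7)) = 8.0623 <-- minimum
d((-3, -1), (8, -2)) = 11.0454
d((-3, -1), (1, -8)) = 8.0623 <-- minimum
d((-2, 7), (8, -2)) = 13.4536
d((-2, 7), (1, -8)) = 15.2971
d((8, -2), (1, -8)) = 9.2195

Minimum distance: 8.0623 (tie among 2 pairs: (-3, -1) and (-2, 7); (-3, -1) and (1, -8))

The minimum Euclidean distance is 8.0623. There is a tie: 2 pairs achieve this minimum — (-3, -1) and (-2, 7); (-3, -1) and (1, -8). Any of these is a valid closest pair. For 4 points, brute-force pairwise comparison is shown above. For large n, the divide-and-conquer algorithm (sort by x, recurse on halves, check the dividing strip) achieves O(n log n).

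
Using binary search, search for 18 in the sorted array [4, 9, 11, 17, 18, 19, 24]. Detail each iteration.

Binary search for 18 in [4, 9, 11, 17, 18, 19, 24]:

lo=0, hi=6, mid=3, arr[mid]=17 -> 17 < 18, search right half
lo=4, hi=6, mid=5, arr[mid]=19 -> 19 > 18, search left half
lo=4, hi=4, mid=4, arr[mid]=18 -> Found target at index 4!

Binary search finds 18 at index 4 after 3 comparisons. The search repeatedly halves the search space by comparing with the middle element.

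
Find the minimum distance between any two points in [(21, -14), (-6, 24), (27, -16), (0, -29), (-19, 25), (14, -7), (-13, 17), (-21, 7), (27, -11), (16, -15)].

Computing all pairwise distances among 10 points:

d((21, -14), (-6, 24)) = 46.6154
d((21, -14), (27, -16)) = 6.3246
d((21, -14), (0, -29)) = 25.807
d((21, -14), (-19, 25)) = 55.8659
d((21, -14), (14, -7)) = 9.8995
d((21, -14), (-13, 17)) = 46.0109
d((21, -14), (-21, 7)) = 46.9574
d((21, -14), (27, -11)) = 6.7082
d((21, -14), (16, -15)) = 5.099
d((-6, 24), (27, -16)) = 51.8556
d((-6, 24), (0, -29)) = 53.3385
d((-6, 24), (-19, 25)) = 13.0384
d((-6, 24), (14, -7)) = 36.8917
d((-6, 24), (-13, 17)) = 9.8995
d((-6, 24), (-21, 7)) = 22.6716
d((-6, 24), (27, -11)) = 48.1041
d((-6, 24), (16, -15)) = 44.7772
d((27, -16), (0, -29)) = 29.9666
d((27, -16), (-19, 25)) = 61.6198
d((27, -16), (14, -7)) = 15.8114
d((27, -16), (-13, 17)) = 51.8556
d((27, -16), (-21, 7)) = 53.2259
d((27, -16), (27, -11)) = 5.0 <-- minimum
d((27, -16), (16, -15)) = 11.0454
d((0, -29), (-19, 25)) = 57.2451
d((0, -29), (14, -7)) = 26.0768
d((0, -29), (-13, 17)) = 47.8017
d((0, -29), (-21, 7)) = 41.6773
d((0, -29), (27, -11)) = 32.45
d((0, -29), (16, -15)) = 21.2603
d((-19, 25), (14, -7)) = 45.9674
d((-19, 25), (-13, 17)) = 10.0
d((-19, 25), (-21, 7)) = 18.1108
d((-19, 25), (27, -11)) = 58.4123
d((-19, 25), (16, -15)) = 53.1507
d((14, -7), (-13, 17)) = 36.1248
d((14, -7), (-21, 7)) = 37.6962
d((14, -7), (27, -11)) = 13.6015
d((14, -7), (16, -15)) = 8.2462
d((-13, 17), (-21, 7)) = 12.8062
d((-13, 17), (27, -11)) = 48.8262
d((-13, 17), (16, -15)) = 43.1856
d((-21, 7), (27, -11)) = 51.264
d((-21, 7), (16, -15)) = 43.0465
d((27, -11), (16, -15)) = 11.7047

Closest pair: (27, -16) and (27, -11) with distance 5.0

The closest pair is (27, -16) and (27, -11) with Euclidean distance 5.0. For 10 points, brute-force pairwise comparison is shown above. For large n, the divide-and-conquer algorithm (sort by x, recurse on halves, check the dividing strip) achieves O(n log n).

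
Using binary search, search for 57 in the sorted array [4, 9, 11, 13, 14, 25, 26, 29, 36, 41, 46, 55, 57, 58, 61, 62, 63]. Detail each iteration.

Binary search for 57 in [4, 9, 11, 13, 14, 25, 26, 29, 36, 41, 46, 55, 57, 58, 61, 62, 63]:

lo=0, hi=16, mid=8, arr[mid]=36 -> 36 < 57, search right half
lo=9, hi=16, mid=12, arr[mid]=57 -> Found target at index 12!

Binary search finds 57 at index 12 after 2 comparisons. The search repeatedly halves the search space by comparing with the middle element.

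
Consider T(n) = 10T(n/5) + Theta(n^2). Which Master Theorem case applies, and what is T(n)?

Master Theorem for T(n) = 10T(n/5) + O(n^2):

a = 10, b = 5, c = 2
log_b(a) = log_5(10) = 1.4307

Case 3: c = 2 > log_5(10) = 1.4307
T(n) = O(n^2) = O(n^2)

For T(n) = 10T(n/5) + O(n^2): log_5(10) = 1.4307. This is Case 3 of the Master Theorem (c > log_b(a), work dominated by root), giving O(n^2).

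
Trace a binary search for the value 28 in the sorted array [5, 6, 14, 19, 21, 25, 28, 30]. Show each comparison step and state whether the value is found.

Binary search for 28 in [5, 6, 14, 19, 21, 25, 28, 30]:

lo=0, hi=7, mid=3, arr[mid]=19 -> 19 < 28, search right half
lo=4, hi=7, mid=5, arr[mid]=25 -> 25 < 28, search right half
lo=6, hi=7, mid=6, arr[mid]=28 -> Found target at index 6!

Binary search finds 28 at index 6 after 3 comparisons. The search repeatedly halves the search space by comparing with the middle element.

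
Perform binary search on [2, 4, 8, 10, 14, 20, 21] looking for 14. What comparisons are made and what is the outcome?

Binary search for 14 in [2, 4, 8, 10, 14, 20, 21]:

lo=0, hi=6, mid=3, arr[mid]=10 -> 10 < 14, search right half
lo=4, hi=6, mid=5, arr[mid]=20 -> 20 > 14, search left half
lo=4, hi=4, mid=4, arr[mid]=14 -> Found target at index 4!

Binary search finds 14 at index 4 after 3 comparisons. The search repeatedly halves the search space by comparing with the middle element.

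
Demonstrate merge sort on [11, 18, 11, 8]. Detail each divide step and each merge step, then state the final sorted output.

Merge sort trace:

Split: [11, 18, 11, 8] -> [11, 18] and [11, 8]
  Split: [11, 18] -> [11] and [18]
  Merge: [11] + [18] -> [11, 18]
  Split: [11, 8] -> [11] and [8]
  Merge: [11] + [8] -> [8, 11]
Merge: [11, 18] + [8, 11] -> [8, 11, 11, 18]

Final sorted array: [8, 11, 11, 18]

The merge sort proceeds by recursively splitting the array and merging sorted halves.
After all merges, the sorted array is [8, 11, 11, 18].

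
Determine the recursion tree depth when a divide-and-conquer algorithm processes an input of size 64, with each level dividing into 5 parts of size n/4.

For divide and conquer with division factor 4:

Problem sizes at each level:
Level 0: 64
Level 1: 16
Level 2: 4
Level 3: 1

The root is level 0 and the size-1 base case is level 3 (the tree spans levels 0 through 3, i.e. 4 levels counting the root), so the depth is the number of divisions: log_4(64) = 3

The recursion tree depth is log_4(64) = 3. At each level, the problem size is divided by 4, so it takes 3 divisions to reduce to a base case of size 1. The algorithm makes 5 recursive calls at each level.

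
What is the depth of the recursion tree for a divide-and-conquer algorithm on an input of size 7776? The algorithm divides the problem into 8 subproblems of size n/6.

For divide and conquer with division factor 6:

Problem sizes at each level:
Level 0: 7776
Level 1: 1296
Level 2: 216
Level 3: 36
Level 4: 6
Level 5: 1

The root is level 0 and the size-1 base case is level 5 (the tree spans levels 0 through 5, i.e. 6 levels counting the root), so the depth is the number of divisions: log_6(7776) = 5

The recursion tree depth is log_6(7776) = 5. At each level, the problem size is divided by 6, so it takes 5 divisions to reduce to a base case of size 1. The algorithm makes 8 recursive calls at each level.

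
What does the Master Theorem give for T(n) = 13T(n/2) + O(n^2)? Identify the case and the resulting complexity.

Master Theorem for T(n) = 13T(n/2) + O(n^2):

a = 13, b = 2, c = 2
log_b(a) = log_2(13) = 3.7004

Case 1: c = 2 < log_2(13) = 3.7004
T(n) = O(n^(log_2 13))

For T(n) = 13T(n/2) + O(n^2): log_2(13) = 3.7004. This is Case 1 of the Master Theorem (c < log_b(a), work dominated by leaves), giving O(n^(log_2 13)).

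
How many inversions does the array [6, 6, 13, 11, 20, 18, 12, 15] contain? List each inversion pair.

Finding inversions in [6, 6, 13, 11, 20, 18, 12, 15]:

(2, 3): arr[2]=13 > arr[3]=11
(2, 6): arr[2]=13 > arr[6]=12
(4, 5): arr[4]=20 > arr[5]=18
(4, 6): arr[4]=20 > arr[6]=12
(4, 7): arr[4]=20 > arr[7]=15
(5, 6): arr[5]=18 > arr[6]=12
(5, 7): arr[5]=18 > arr[7]=15

Total inversions: 7

The array has 7 inversion(s): (2,3), (2,6), (4,5), (4,6), (4,7), (5,6), (5,7). Each pair (i,j) satisfies i < j and arr[i] > arr[j].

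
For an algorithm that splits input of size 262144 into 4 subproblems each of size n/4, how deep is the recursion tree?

For divide and conquer with division factor 4:

Problem sizes at each level:
Level 0: 262144
Level 1: 65536
Level 2: 16384
Level 3: 4096
Level 4: 1024
Level 5: 256
Level 6: 64
Level 7: 16
Level 8: 4
Level 9: 1

The root is level 0 and the size-1 base case is level 9 (the tree spans levels 0 through 9, i.e. 10 levels counting the root), so the depth is the number of divisions: log_4(262144) = 9

The recursion tree depth is log_4(262144) = 9. At each level, the problem size is divided by 4, so it takes 9 divisions to reduce to a base case of size 1. The algorithm makes 4 recursive calls at each level.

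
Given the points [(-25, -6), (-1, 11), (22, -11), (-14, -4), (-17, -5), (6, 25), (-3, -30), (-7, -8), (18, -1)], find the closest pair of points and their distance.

Computing all pairwise distances among 9 points:

d((-25, -6), (-1, 11)) = 29.4109
d((-25, -6), (22, -11)) = 47.2652
d((-25, -6), (-14, -4)) = 11.1803
d((-25, -6), (-17, -5)) = 8.0623
d((-25, -6), (6, 25)) = 43.8406
d((-25, -6), (-3, -30)) = 32.5576
d((-25, -6), (-7, -8)) = 18.1108
d((-25, -6), (18, -1)) = 43.2897
d((-1, 11), (22, -11)) = 31.8277
d((-1, 11), (-14, -4)) = 19.8494
d((-1, 11), (-17, -5)) = 22.6274
d((-1, 11), (6, 25)) = 15.6525
d((-1, 11), (-3, -30)) = 41.0488
d((-1, 11), (-7, -8)) = 19.9249
d((-1, 11), (18, -1)) = 22.4722
d((22, -11), (-14, -4)) = 36.6742
d((22, -11), (-17, -5)) = 39.4588
d((22, -11), (6, 25)) = 39.3954
d((22, -11), (-3, -30)) = 31.4006
d((22, -11), (-7, -8)) = 29.1548
d((22, -11), (18, -1)) = 10.7703
d((-14, -4), (-17, -5)) = 3.1623 <-- minimum
d((-14, -4), (6, 25)) = 35.2278
d((-14, -4), (-3, -30)) = 28.2312
d((-14, -4), (-7, -8)) = 8.0623
d((-14, -4), (18, -1)) = 32.1403
d((-17, -5), (6, 25)) = 37.8021
d((-17, -5), (-3, -30)) = 28.6531
d((-17, -5), (-7, -8)) = 10.4403
d((-17, -5), (18, -1)) = 35.2278
d((6, 25), (-3, -30)) = 55.7315
d((6, 25), (-7, -8)) = 35.4683
d((6, 25), (18, -1)) = 28.6356
d((-3, -30), (-7, -8)) = 22.3607
d((-3, -30), (18, -1)) = 35.805
d((-7, -8), (18, -1)) = 25.9615

Closest pair: (-14, -4) and (-17, -5) with distance 3.1623

The closest pair is (-14, -4) and (-17, -5) with Euclidean distance 3.1623. For 9 points, brute-force pairwise comparison is shown above. For large n, the divide-and-conquer algorithm (sort by x, recurse on halves, check the dividing strip) achieves O(n log n).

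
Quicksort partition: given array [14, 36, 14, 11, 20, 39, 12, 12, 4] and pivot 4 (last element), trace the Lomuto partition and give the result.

Lomuto partition with pivot = 4:

Initial array: [14, 36, 14, 11, 20, 39, 12, 12, 4]

arr[0]=14 > 4: no swap
arr[1]=36 > 4: no swap
arr[2]=14 > 4: no swap
arr[3]=11 > 4: no swap
arr[4]=20 > 4: no swap
arr[5]=39 > 4: no swap
arr[6]=12 > 4: no swap
arr[7]=12 > 4: no swap

Place pivot at position 0: [4, 36, 14, 11, 20, 39, 12, 12, 14]
Pivot position: 0

After partitioning with pivot 4, the array becomes [4, 36, 14, 11, 20, 39, 12, 12, 14]. The pivot is placed at index 0. All elements to the left of the pivot are <= 4, and all elements to the right are > 4.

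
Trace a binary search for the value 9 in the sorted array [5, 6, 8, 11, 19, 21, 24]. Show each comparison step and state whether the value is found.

Binary search for 9 in [5, 6, 8, 11, 19, 21, 24]:

lo=0, hi=6, mid=3, arr[mid]=11 -> 11 > 9, search left half
lo=0, hi=2, mid=1, arr[mid]=6 -> 6 < 9, search right half
lo=2, hi=2, mid=2, arr[mid]=8 -> 8 < 9, search right half
lo=3 > hi=2, target 9 not found

Binary search determines that 9 is not in the array after 3 comparisons. The search space was exhausted without finding the target.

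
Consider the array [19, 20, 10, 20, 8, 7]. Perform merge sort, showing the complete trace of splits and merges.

Merge sort trace:

Split: [19, 20, 10, 20, 8, 7] -> [19, 20, 10] and [20, 8, 7]
  Split: [19, 20, 10] -> [19] and [20, 10]
    Split: [20, 10] -> [20] and [10]
    Merge: [20] + [10] -> [10, 20]
  Merge: [19] + [10, 20] -> [10, 19, 20]
  Split: [20, 8, 7] -> [20] and [8, 7]
    Split: [8, 7] -> [8] and [7]
    Merge: [8] + [7] -> [7, 8]
  Merge: [20] + [7, 8] -> [7, 8, 20]
Merge: [10, 19, 20] + [7, 8, 20] -> [7, 8, 10, 19, 20, 20]

Final sorted array: [7, 8, 10, 19, 20, 20]

The merge sort proceeds by recursively splitting the array and merging sorted halves.
After all merges, the sorted array is [7, 8, 10, 19, 20, 20].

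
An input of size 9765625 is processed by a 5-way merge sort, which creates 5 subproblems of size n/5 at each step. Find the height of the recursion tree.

For divide and conquer with division factor 5:

Problem sizes at each level:
Level 0: 9765625
Level 1: 1953125
Level 2: 390625
Level 3: 78125
Level 4: 15625
Level 5: 3125
Level 6: 625
Level 7: 125
Level 8: 25
Level 9: 5
Level 10: 1

The root is level 0 and the size-1 base case is level 10 (the tree spans levels 0 through 10, i.e. 11 levels counting the root), so the depth is the number of divisions: log_5(9765625) = 10

The recursion tree depth is log_5(9765625) = 10. At each level, the problem size is divided by 5, so it takes 10 divisions to reduce to a base case of size 1. The algorithm makes 5 recursive calls at each level.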